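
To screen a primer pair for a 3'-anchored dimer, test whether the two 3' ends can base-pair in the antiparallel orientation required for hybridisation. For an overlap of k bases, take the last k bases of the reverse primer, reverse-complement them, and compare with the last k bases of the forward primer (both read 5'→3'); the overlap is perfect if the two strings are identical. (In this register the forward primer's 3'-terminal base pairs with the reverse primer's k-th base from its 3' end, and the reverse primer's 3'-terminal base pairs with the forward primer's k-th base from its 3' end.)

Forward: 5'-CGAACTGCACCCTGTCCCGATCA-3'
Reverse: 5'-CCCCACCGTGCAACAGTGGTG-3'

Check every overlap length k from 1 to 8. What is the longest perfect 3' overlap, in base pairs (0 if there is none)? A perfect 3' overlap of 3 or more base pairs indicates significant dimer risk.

Longest perfect overlap: 2 complementary base pairs; below the dimer-risk threshold (threshold 3).

Last 8 bases (5'→3') — forward …CCCGATCA, reverse …CAGTGGTG.
Reverse complement of the reverse primer's last 8 bases: CACCACTG; its first k bases are the reverse complement of the reverse primer's last k bases, so a perfect k-base overlap needs the forward primer's last k bases to equal them.
Comparing (forward last k vs required): k=1: A vs C ✗; k=2: CA vs CA ✓; k=3: TCA vs CAC ✗; k=4: ATCA vs CACC ✗; k=5: GATCA vs CACCA ✗; k=6: CGATCA vs CACCAC ✗; k=7: CCGATCA vs CACCACT ✗; k=8: CCCGATCA vs CACCACTG ✗.
Only k = 2 is perfect, so the longest perfect 3' overlap is 2.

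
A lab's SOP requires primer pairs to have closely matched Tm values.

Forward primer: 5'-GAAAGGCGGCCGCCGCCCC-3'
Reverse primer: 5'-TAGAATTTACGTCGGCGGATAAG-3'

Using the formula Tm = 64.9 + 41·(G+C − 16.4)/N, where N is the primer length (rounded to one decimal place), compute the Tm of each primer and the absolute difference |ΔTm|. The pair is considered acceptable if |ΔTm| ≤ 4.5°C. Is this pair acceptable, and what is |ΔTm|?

|ΔTm| = 10.5°C; the pair is not acceptable.

Forward: G+C = 16, N = 19 → Tm = 64.9 + 41·(16 − 16.4)/19 = 64.0°C.
Reverse: G+C = 10, N = 23 → Tm = 64.9 + 41·(10 − 16.4)/23 = 53.5°C.
|ΔTm| = |64.0 − 53.5| = 10.5°C, > 4.5°C.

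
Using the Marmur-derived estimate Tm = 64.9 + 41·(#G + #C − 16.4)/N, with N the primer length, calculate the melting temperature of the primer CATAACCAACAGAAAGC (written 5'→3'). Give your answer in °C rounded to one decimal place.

Base counts: A=9, T=1, G=2, C=5; G+C = 7, N = 17.
Tm = 64.9 + 41·(7 − 16.4)/17 = 64.9 + -385.40/17 = 42.2°C.

42.2°C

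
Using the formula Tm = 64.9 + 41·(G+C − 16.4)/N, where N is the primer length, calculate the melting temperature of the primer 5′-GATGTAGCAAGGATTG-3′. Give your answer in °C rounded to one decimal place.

Base counts: A=5, T=4, G=6, C=1; G+C = 7, N = 16.
Tm = 64.9 + 41·(7 − 16.4)/16 = 64.9 + -385.40/16 = 40.8°C.

40.8°C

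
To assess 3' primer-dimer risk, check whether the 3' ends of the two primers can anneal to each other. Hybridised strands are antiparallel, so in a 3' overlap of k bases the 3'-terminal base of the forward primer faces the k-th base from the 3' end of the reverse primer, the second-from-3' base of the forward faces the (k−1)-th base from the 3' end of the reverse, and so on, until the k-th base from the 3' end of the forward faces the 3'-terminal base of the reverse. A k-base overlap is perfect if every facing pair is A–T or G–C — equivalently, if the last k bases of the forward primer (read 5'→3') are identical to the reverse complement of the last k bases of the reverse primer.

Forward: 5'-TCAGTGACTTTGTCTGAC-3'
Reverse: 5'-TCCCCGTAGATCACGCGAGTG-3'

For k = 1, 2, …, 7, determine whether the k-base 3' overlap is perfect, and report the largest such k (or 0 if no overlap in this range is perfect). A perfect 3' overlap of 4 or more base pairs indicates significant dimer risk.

Longest perfect overlap: 1 complementary base pair; below the dimer-risk threshold (threshold 4).

Last 7 bases (5'→3') — forward …GTCTGAC, reverse …GCGAGTG.
Reverse complement of the reverse primer's last 7 bases: CACTCGC; its first k bases are the reverse complement of the reverse primer's last k bases, so a perfect k-base overlap needs the forward primer's last k bases to equal them.
Comparing (forward last k vs required): k=1: C vs C ✓; k=2: AC vs CA ✗; k=3: GAC vs CAC ✗; k=4: TGAC vs CACT ✗; k=5: CTGAC vs CACTC ✗; k=6: TCTGAC vs CACTCG ✗; k=7: GTCTGAC vs CACTCGC ✗.
Only k = 1 is perfect, so the longest perfect 3' overlap is 1.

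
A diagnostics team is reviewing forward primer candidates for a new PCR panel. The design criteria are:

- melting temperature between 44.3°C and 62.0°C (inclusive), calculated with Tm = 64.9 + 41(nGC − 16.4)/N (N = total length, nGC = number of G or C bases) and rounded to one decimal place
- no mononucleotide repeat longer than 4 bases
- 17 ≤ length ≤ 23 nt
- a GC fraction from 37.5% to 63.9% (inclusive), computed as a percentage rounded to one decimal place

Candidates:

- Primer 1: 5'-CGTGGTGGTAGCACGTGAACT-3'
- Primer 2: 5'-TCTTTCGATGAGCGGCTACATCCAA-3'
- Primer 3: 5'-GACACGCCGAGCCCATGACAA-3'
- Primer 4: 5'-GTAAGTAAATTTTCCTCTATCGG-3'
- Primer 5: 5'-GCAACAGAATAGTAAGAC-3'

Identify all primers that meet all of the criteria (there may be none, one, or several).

Primer 1 (21 nt, A=4 T=5 G=8 C=4): Tm = 64.9 + 41·(12 − 16.4)/21 = 56.3°C ✓; longest run = 2 ✓; length 21 ✓; GC 12/21 = 57.1% ✓ — passes.
Primer 2 (25 nt, A=6 T=7 G=5 C=7): Tm = 64.9 + 41·(12 − 16.4)/25 = 57.7°C ✓; longest run = 3 ✓; length 25, outside 17–23 ✗; GC 12/25 = 48.0% ✓ — fails.
Primer 3 (21 nt, A=7 T=1 G=5 C=8): Tm = 64.9 + 41·(13 − 16.4)/21 = 58.3°C ✓; longest run = 3 ✓; length 21 ✓; GC 13/21 = 61.9% ✓ — passes.
Primer 4 (23 nt, A=6 T=9 G=4 C=4): Tm = 64.9 + 41·(8 − 16.4)/23 = 49.9°C ✓; longest run = 4 ✓; length 23 ✓; GC 8/23 = 34.8%, outside 37.5–63.9% ✗ — fails.
Primer 5 (18 nt, A=9 T=2 G=4 C=3): Tm = 64.9 + 41·(7 − 16.4)/18 = 43.5°C, outside 44.3–62.0°C ✗; longest run = 2 ✓; length 18 ✓; GC 7/18 = 38.9% ✓ — fails.

Primer 1 and Primer 3.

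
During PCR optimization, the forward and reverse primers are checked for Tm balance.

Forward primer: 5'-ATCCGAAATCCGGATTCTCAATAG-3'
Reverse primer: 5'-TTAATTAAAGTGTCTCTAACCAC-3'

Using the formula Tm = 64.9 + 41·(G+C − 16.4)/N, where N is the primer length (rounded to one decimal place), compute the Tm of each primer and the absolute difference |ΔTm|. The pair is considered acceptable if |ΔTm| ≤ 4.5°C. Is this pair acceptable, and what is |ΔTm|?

Forward: G+C = 10, N = 24 → Tm = 64.9 + 41·(10 − 16.4)/24 = 54.0°C.
Reverse: G+C = 7, N = 23 → Tm = 64.9 + 41·(7 − 16.4)/23 = 48.1°C.
|ΔTm| = |54.0 − 48.1| = 5.9°C, > 4.5°C.

|ΔTm| = 5.9°C; the pair is not acceptable.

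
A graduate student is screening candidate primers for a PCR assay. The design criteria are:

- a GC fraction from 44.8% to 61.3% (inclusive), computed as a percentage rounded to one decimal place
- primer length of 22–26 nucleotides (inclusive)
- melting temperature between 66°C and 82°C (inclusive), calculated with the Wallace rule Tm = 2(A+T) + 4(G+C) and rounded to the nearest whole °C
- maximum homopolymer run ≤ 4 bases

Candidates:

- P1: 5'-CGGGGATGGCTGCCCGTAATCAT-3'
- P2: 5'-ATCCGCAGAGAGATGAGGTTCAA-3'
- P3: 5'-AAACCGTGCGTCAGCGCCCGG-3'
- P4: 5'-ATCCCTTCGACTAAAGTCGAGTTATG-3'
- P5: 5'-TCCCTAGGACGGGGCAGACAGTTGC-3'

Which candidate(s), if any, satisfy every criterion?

P1 (23 nt, A=4 T=5 G=8 C=6): GC 14/23 = 60.9% ✓; length 23 ✓; Tm = 2·9 + 4·14 = 74°C ✓; longest run = 4 ✓ — passes.
P2 (23 nt, A=8 T=4 G=7 C=4): GC 11/23 = 47.8% ✓; length 23 ✓; Tm = 2·12 + 4·11 = 68°C ✓; longest run = 2 ✓ — passes.
P3 (21 nt, A=4 T=2 G=7 C=8): GC 15/21 = 71.4%, outside 44.8–61.3% ✗; length 21, outside 22–26 ✗; Tm = 2·6 + 4·15 = 72°C ✓; longest run = 3 ✓ — fails.
P4 (26 nt, A=7 T=8 G=5 C=6): GC 11/26 = 42.3%, outside 44.8–61.3% ✗; length 26 ✓; Tm = 2·15 + 4·11 = 74°C ✓; longest run = 3 ✓ — fails.
P5 (25 nt, A=5 T=4 G=9 C=7): GC 16/25 = 64.0%, outside 44.8–61.3% ✗; length 25 ✓; Tm = 2·9 + 4·16 = 82°C ✓; longest run = 4 ✓ — fails.

P1 and P2.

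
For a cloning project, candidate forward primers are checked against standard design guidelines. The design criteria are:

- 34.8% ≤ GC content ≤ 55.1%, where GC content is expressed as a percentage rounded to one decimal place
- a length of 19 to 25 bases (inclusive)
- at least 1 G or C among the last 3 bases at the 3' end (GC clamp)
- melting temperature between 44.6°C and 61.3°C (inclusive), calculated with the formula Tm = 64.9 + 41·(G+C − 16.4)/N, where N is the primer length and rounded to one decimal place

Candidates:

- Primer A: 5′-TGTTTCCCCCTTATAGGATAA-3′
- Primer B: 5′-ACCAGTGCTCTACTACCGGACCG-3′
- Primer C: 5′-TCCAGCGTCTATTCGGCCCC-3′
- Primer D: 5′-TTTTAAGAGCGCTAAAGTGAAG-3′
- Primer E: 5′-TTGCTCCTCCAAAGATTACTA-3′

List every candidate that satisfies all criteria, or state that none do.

Primer D and Primer E.

Primer A (21 nt, A=5 T=8 G=3 C=5): GC 8/21 = 38.1% ✓; length 21 ✓; 3' end TAA has 0 G/C, need ≥1 ✗; Tm = 64.9 + 41·(8 − 16.4)/21 = 48.5°C ✓ — fails.
Primer B (23 nt, A=5 T=4 G=5 C=9): GC 14/23 = 60.9%, outside 34.8–55.1% ✗; length 23 ✓; 3' end CCG has 3 G/C ✓; Tm = 64.9 + 41·(14 − 16.4)/23 = 60.6°C ✓ — fails.
Primer C (20 nt, A=2 T=5 G=4 C=9): GC 13/20 = 65.0%, outside 34.8–55.1% ✗; length 20 ✓; 3' end CCC has 3 G/C ✓; Tm = 64.9 + 41·(13 − 16.4)/20 = 57.9°C ✓ — fails.
Primer D (22 nt, A=8 T=6 G=6 C=2): GC 8/22 = 36.4% ✓; length 22 ✓; 3' end AAG has 1 G/C ✓; Tm = 64.9 + 41·(8 − 16.4)/22 = 49.2°C ✓ — passes.
Primer E (21 nt, A=6 T=7 G=2 C=6): GC 8/21 = 38.1% ✓; length 21 ✓; 3' end CTA has 1 G/C ✓; Tm = 64.9 + 41·(8 − 16.4)/21 = 48.5°C ✓ — passes.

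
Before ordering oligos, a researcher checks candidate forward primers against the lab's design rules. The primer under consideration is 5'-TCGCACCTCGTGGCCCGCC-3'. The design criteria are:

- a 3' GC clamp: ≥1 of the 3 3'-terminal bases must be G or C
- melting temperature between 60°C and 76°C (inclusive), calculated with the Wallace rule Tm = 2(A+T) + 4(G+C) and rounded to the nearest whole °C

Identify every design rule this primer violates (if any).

Base counts: A=1, T=3, G=5, C=10 (length 19).
GC clamp: 3' end GCC has 3 G/C ✓
Tm: Tm = 2·4 + 4·15 = 68°C ✓

Meets all criteria.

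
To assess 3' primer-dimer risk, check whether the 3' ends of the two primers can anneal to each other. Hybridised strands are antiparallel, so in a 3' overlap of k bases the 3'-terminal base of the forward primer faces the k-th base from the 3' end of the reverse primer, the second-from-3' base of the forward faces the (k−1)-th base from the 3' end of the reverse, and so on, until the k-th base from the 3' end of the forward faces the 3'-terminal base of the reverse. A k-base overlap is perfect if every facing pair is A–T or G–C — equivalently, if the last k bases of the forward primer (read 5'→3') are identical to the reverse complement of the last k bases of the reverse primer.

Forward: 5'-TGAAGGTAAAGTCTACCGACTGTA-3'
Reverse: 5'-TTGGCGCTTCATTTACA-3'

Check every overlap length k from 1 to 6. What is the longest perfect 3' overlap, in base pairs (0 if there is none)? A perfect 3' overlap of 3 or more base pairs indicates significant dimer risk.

Last 6 bases (5'→3') — forward …ACTGTA, reverse …TTTACA.
Reverse complement of the reverse primer's last 6 bases: TGTAAA; its first k bases are the reverse complement of the reverse primer's last k bases, so a perfect k-base overlap needs the forward primer's last k bases to equal them.
Comparing (forward last k vs required): k=1: A vs T ✗; k=2: TA vs TG ✗; k=3: GTA vs TGT ✗; k=4: TGTA vs TGTA ✓; k=5: CTGTA vs TGTAA ✗; k=6: ACTGTA vs TGTAAA ✗.
Only k = 4 is perfect, so the longest perfect 3' overlap is 4.

Longest perfect overlap: 4 complementary base pairs; significant dimer risk (threshold 3).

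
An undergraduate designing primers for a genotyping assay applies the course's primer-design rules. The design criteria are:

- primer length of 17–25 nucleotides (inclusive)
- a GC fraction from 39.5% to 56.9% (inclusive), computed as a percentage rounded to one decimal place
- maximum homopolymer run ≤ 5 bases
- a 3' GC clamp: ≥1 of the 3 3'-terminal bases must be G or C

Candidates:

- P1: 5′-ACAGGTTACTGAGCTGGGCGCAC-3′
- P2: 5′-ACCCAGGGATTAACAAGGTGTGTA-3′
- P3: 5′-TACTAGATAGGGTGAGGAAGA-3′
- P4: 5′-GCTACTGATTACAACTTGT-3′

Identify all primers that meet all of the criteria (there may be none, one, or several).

P1 (23 nt, A=5 T=4 G=8 C=6): length 23 ✓; GC 14/23 = 60.9%, outside 39.5–56.9% ✗; longest run = 3 ✓; 3' end CAC has 2 G/C ✓ — fails.
P2 (24 nt, A=8 T=5 G=7 C=4): length 24 ✓; GC 11/24 = 45.8% ✓; longest run = 3 ✓; 3' end GTA has 1 G/C ✓ — passes.
P3 (21 nt, A=8 T=4 G=8 C=1): length 21 ✓; GC 9/21 = 42.9% ✓; longest run = 3 ✓; 3' end AGA has 1 G/C ✓ — passes.
P4 (19 nt, A=5 T=7 G=3 C=4): length 19 ✓; GC 7/19 = 36.8%, outside 39.5–56.9% ✗; longest run = 2 ✓; 3' end TGT has 1 G/C ✓ — fails.

P2 and P3.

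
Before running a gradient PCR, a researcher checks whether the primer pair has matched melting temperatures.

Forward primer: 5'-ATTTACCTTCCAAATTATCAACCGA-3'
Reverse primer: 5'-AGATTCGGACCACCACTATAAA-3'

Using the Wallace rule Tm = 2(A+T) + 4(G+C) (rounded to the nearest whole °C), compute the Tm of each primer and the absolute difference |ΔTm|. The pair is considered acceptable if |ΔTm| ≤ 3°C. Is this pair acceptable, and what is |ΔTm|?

Forward: A=9 T=8 G=1 C=7 → Tm = 2·17 + 4·8 = 66°C.
Reverse: A=9 T=4 G=3 C=6 → Tm = 2·13 + 4·9 = 62°C.
|ΔTm| = |66 − 62| = 4°C, > 3°C.

|ΔTm| = 4°C; the pair is not acceptable.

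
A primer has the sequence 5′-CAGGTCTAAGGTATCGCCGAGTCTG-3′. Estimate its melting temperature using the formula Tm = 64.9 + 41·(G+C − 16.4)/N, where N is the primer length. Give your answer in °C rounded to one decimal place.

Base counts: A=5, T=6, G=8, C=6; G+C = 14, N = 25.
Tm = 64.9 + 41·(14 − 16.4)/25 = 64.9 + -98.40/25 = 61.0°C.

61.0°C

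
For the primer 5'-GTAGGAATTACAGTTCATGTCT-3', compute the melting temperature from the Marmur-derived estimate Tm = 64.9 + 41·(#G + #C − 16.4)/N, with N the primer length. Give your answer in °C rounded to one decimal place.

49.2°C

Base counts: A=6, T=8, G=5, C=3; G+C = 8, N = 22.
Tm = 64.9 + 41·(8 − 16.4)/22 = 64.9 + -344.40/22 = 49.2°C.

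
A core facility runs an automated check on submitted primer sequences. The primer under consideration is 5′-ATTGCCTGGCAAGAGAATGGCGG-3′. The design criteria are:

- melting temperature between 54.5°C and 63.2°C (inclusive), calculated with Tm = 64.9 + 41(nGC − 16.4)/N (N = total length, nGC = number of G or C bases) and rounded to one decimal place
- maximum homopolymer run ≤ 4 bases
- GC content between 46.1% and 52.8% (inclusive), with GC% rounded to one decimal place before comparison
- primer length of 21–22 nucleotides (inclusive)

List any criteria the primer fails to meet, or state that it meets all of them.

Fails: GC content, length.

Base counts: A=6, T=4, G=9, C=4 (length 23).
Tm: Tm = 64.9 + 41·(13 − 16.4)/23 = 58.8°C ✓
homopolymer run: longest run = 2 ✓
GC content: GC 13/23 = 56.5%, outside 46.1–52.8% ✗
length: length 23, outside 21–22 ✗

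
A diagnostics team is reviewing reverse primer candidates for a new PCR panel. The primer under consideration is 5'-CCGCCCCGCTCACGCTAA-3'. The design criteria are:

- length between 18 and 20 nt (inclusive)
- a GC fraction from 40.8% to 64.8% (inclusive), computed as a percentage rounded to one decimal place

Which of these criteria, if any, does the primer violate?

Base counts: A=3, T=2, G=3, C=10 (length 18).
length: length 18 ✓
GC content: GC 13/18 = 72.2%, outside 40.8–64.8% ✗

Fails: GC content.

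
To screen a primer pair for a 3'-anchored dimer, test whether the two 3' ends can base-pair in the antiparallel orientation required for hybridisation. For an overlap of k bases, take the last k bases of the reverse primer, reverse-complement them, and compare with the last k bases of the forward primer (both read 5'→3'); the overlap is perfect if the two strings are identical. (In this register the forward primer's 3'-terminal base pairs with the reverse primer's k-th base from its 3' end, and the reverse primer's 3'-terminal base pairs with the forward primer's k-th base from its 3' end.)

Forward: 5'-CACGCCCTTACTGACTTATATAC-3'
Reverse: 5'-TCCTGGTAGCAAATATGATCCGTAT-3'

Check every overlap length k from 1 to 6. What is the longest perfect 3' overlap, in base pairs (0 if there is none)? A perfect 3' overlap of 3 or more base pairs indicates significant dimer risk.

Longest perfect overlap: 4 complementary base pairs; significant dimer risk (threshold 3).

Last 6 bases (5'→3') — forward …ATATAC, reverse …CCGTAT.
Reverse complement of the reverse primer's last 6 bases: ATACGG; its first k bases are the reverse complement of the reverse primer's last k bases, so a perfect k-base overlap needs the forward primer's last k bases to equal them.
Comparing (forward last k vs required): k=1: C vs A ✗; k=2: AC vs AT ✗; k=3: TAC vs ATA ✗; k=4: ATAC vs ATAC ✓; k=5: TATAC vs ATACG ✗; k=6: ATATAC vs ATACGG ✗.
Only k = 4 is perfect, so the longest perfect 3' overlap is 4.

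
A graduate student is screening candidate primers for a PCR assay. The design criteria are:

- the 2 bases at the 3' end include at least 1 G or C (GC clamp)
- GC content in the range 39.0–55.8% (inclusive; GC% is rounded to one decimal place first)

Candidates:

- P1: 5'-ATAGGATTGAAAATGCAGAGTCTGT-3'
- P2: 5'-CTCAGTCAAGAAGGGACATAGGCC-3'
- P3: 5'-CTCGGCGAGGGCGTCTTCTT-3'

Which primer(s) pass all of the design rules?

P1 (25 nt, A=9 T=7 G=7 C=2): 3' end GT has 1 G/C ✓; GC 9/25 = 36.0%, outside 39.0–55.8% ✗ — fails.
P2 (24 nt, A=8 T=3 G=7 C=6): 3' end CC has 2 G/C ✓; GC 13/24 = 54.2% ✓ — passes.
P3 (20 nt, A=1 T=6 G=7 C=6): 3' end TT has 0 G/C, need ≥1 ✗; GC 13/20 = 65.0%, outside 39.0–55.8% ✗ — fails.

P2 only.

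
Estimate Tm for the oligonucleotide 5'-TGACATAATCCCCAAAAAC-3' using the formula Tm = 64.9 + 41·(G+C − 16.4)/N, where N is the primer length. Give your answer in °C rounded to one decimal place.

44.6°C

Base counts: A=9, T=3, G=1, C=6; G+C = 7, N = 19.
Tm = 64.9 + 41·(7 − 16.4)/19 = 64.9 + -385.40/19 = 44.6°C.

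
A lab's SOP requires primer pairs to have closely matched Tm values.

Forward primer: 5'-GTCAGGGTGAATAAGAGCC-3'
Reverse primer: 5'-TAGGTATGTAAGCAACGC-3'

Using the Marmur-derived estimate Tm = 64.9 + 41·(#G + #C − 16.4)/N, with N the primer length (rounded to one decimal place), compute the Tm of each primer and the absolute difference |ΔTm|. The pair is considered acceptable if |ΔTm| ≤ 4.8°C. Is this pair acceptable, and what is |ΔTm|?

|ΔTm| = 5.3°C; the pair is not acceptable.

Forward: G+C = 10, N = 19 → Tm = 64.9 + 41·(10 − 16.4)/19 = 51.1°C.
Reverse: G+C = 8, N = 18 → Tm = 64.9 + 41·(8 − 16.4)/18 = 45.8°C.
|ΔTm| = |51.1 − 45.8| = 5.3°C, > 4.8°C.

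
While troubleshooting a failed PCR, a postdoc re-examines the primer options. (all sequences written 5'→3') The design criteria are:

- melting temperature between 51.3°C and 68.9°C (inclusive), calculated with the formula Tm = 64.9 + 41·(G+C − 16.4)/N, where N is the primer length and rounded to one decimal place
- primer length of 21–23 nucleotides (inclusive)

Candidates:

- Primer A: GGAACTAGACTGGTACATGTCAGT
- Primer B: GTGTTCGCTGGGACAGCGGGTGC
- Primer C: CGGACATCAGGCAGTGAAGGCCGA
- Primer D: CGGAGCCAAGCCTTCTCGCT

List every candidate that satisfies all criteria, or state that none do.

Primer A (24 nt, A=7 T=6 G=7 C=4): Tm = 64.9 + 41·(11 − 16.4)/24 = 55.7°C ✓; length 24, outside 21–23 ✗ — fails.
Primer B (23 nt, A=2 T=5 G=11 C=5): Tm = 64.9 + 41·(16 − 16.4)/23 = 64.2°C ✓; length 23 ✓ — passes.
Primer C (24 nt, A=7 T=2 G=9 C=6): Tm = 64.9 + 41·(15 − 16.4)/24 = 62.5°C ✓; length 24, outside 21–23 ✗ — fails.
Primer D (20 nt, A=3 T=4 G=5 C=8): Tm = 64.9 + 41·(13 − 16.4)/20 = 57.9°C ✓; length 20, outside 21–23 ✗ — fails.

Primer B only.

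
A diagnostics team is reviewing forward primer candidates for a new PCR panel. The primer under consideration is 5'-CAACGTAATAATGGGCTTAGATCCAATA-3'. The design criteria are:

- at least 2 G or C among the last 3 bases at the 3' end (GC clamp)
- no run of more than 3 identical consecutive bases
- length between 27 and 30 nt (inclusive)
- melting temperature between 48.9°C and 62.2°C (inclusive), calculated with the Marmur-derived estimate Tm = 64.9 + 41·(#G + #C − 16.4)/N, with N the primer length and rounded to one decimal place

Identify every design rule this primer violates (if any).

Base counts: A=11, T=7, G=5, C=5 (length 28).
GC clamp: 3' end ATA has 0 G/C, need ≥2 ✗
homopolymer run: longest run = 3 ✓
length: length 28 ✓
Tm: Tm = 64.9 + 41·(10 − 16.4)/28 = 55.5°C ✓

Fails: GC clamp.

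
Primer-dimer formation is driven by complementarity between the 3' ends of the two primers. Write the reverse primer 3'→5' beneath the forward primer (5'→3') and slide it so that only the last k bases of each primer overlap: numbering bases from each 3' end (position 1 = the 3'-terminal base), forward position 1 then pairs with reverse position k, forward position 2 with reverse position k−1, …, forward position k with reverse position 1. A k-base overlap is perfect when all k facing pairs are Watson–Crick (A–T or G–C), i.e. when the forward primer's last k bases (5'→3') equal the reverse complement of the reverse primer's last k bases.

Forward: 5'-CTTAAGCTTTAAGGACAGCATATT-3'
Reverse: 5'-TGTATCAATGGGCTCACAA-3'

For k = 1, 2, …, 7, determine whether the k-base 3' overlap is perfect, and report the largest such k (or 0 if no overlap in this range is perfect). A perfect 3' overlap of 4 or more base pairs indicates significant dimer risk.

Last 7 bases (5'→3') — forward …GCATATT, reverse …CTCACAA.
Reverse complement of the reverse primer's last 7 bases: TTGTGAG; its first k bases are the reverse complement of the reverse primer's last k bases, so a perfect k-base overlap needs the forward primer's last k bases to equal them.
Comparing (forward last k vs required): k=1: T vs T ✓; k=2: TT vs TT ✓; k=3: ATT vs TTG ✗; k=4: TATT vs TTGT ✗; k=5: ATATT vs TTGTG ✗; k=6: CATATT vs TTGTGA ✗; k=7: GCATATT vs TTGTGAG ✗.
Perfect overlaps at k = 1, 2; the largest is 2.

Longest perfect overlap: 2 complementary base pairs; below the dimer-risk threshold (threshold 4).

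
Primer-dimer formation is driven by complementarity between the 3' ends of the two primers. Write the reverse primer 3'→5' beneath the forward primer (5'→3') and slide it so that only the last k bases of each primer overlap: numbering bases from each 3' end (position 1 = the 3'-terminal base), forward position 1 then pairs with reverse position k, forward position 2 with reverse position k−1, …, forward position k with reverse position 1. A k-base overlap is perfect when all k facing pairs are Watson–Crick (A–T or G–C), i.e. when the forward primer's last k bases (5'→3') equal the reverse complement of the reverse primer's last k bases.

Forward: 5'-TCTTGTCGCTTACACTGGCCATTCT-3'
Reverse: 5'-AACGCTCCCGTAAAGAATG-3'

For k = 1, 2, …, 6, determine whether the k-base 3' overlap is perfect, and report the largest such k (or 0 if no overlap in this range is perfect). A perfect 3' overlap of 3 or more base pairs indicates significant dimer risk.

Last 6 bases (5'→3') — forward …CATTCT, reverse …AGAATG.
Reverse complement of the reverse primer's last 6 bases: CATTCT; its first k bases are the reverse complement of the reverse primer's last k bases, so a perfect k-base overlap needs the forward primer's last k bases to equal them.
Comparing (forward last k vs required): k=1: T vs C ✗; k=2: CT vs CA ✗; k=3: TCT vs CAT ✗; k=4: TTCT vs CATT ✗; k=5: ATTCT vs CATTC ✗; k=6: CATTCT vs CATTCT ✓.
Only k = 6 is perfect, so the longest perfect 3' overlap is 6.

Longest perfect overlap: 6 complementary base pairs; significant dimer risk (threshold 3).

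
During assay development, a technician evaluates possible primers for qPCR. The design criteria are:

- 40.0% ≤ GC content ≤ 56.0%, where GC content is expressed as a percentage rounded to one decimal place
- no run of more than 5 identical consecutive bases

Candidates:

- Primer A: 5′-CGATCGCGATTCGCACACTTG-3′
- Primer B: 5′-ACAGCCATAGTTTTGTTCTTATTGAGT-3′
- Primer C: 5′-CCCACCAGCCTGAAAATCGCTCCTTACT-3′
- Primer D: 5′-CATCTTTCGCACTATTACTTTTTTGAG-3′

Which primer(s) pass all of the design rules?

Primer A (21 nt, A=4 T=5 G=5 C=7): GC 12/21 = 57.1%, outside 40.0–56.0% ✗; longest run = 2 ✓ — fails.
Primer B (27 nt, A=6 T=12 G=5 C=4): GC 9/27 = 33.3%, outside 40.0–56.0% ✗; longest run = 4 ✓ — fails.
Primer C (28 nt, A=7 T=6 G=3 C=12): GC 15/28 = 53.6% ✓; longest run = 4 ✓ — passes.
Primer D (27 nt, A=5 T=13 G=3 C=6): GC 9/27 = 33.3%, outside 40.0–56.0% ✗; longest run = 6, exceeds 5 ✗ — fails.

Primer C only.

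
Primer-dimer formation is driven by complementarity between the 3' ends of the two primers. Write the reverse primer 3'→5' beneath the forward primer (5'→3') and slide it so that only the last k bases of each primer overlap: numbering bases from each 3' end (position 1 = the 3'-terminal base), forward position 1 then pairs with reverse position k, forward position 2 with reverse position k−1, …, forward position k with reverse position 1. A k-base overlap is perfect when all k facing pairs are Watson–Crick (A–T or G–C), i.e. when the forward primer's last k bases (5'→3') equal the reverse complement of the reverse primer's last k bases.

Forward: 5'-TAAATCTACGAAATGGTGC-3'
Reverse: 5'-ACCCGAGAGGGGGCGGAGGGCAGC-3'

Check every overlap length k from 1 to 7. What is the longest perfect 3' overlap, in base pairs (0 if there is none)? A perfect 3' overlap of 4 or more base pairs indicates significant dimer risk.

Longest perfect overlap: 2 complementary base pairs; below the dimer-risk threshold (threshold 4).

Last 7 bases (5'→3') — forward …ATGGTGC, reverse …GGGCAGC.
Reverse complement of the reverse primer's last 7 bases: GCTGCCC; its first k bases are the reverse complement of the reverse primer's last k bases, so a perfect k-base overlap needs the forward primer's last k bases to equal them.
Comparing (forward last k vs required): k=1: C vs G ✗; k=2: GC vs GC ✓; k=3: TGC vs GCT ✗; k=4: GTGC vs GCTG ✗; k=5: GGTGC vs GCTGC ✗; k=6: TGGTGC vs GCTGCC ✗; k=7: ATGGTGC vs GCTGCCC ✗.
Only k = 2 is perfect, so the longest perfect 3' overlap is 2.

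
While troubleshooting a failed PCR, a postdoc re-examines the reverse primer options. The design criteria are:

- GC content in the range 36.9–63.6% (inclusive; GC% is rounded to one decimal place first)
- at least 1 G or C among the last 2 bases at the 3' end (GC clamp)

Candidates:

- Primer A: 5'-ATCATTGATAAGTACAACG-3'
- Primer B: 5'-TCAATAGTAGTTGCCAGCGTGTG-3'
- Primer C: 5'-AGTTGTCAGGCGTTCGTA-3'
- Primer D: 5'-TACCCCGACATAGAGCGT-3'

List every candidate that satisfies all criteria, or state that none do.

Primer A (19 nt, A=8 T=5 G=3 C=3): GC 6/19 = 31.6%, outside 36.9–63.6% ✗; 3' end CG has 2 G/C ✓ — fails.
Primer B (23 nt, A=5 T=7 G=7 C=4): GC 11/23 = 47.8% ✓; 3' end TG has 1 G/C ✓ — passes.
Primer C (18 nt, A=3 T=6 G=6 C=3): GC 9/18 = 50.0% ✓; 3' end TA has 0 G/C, need ≥1 ✗ — fails.
Primer D (18 nt, A=5 T=3 G=4 C=6): GC 10/18 = 55.6% ✓; 3' end GT has 1 G/C ✓ — passes.

Primer B and Primer D.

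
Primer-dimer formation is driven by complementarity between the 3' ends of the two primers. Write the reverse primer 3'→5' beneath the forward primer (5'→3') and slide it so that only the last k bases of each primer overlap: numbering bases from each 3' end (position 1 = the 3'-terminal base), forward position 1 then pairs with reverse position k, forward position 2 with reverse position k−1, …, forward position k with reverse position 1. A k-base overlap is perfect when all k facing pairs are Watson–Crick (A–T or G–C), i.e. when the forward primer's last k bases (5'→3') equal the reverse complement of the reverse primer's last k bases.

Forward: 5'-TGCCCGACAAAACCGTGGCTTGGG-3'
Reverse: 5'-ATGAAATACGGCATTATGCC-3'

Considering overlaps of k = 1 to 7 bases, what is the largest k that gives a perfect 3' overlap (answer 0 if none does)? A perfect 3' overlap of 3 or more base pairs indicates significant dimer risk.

Longest perfect overlap: 2 complementary base pairs; below the dimer-risk threshold (threshold 3).

Last 7 bases (5'→3') — forward …GCTTGGG, reverse …TTATGCC.
Reverse complement of the reverse primer's last 7 bases: GGCATAA; its first k bases are the reverse complement of the reverse primer's last k bases, so a perfect k-base overlap needs the forward primer's last k bases to equal them.
Comparing (forward last k vs required): k=1: G vs G ✓; k=2: GG vs GG ✓; k=3: GGG vs GGC ✗; k=4: TGGG vs GGCA ✗; k=5: TTGGG vs GGCAT ✗; k=6: CTTGGG vs GGCATA ✗; k=7: GCTTGGG vs GGCATAA ✗.
Perfect overlaps at k = 1, 2; the largest is 2.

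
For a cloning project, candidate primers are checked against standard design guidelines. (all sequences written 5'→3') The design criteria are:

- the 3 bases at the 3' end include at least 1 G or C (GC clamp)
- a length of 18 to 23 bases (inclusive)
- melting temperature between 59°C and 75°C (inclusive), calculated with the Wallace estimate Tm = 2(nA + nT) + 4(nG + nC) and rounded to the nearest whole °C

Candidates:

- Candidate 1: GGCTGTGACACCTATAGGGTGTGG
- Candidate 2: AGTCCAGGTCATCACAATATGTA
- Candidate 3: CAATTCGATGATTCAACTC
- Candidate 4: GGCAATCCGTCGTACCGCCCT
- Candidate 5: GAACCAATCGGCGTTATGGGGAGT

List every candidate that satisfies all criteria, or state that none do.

Candidate 2 and Candidate 4.

Candidate 1 (24 nt, A=4 T=6 G=10 C=4): 3' end TGG has 2 G/C ✓; length 24, outside 18–23 ✗; Tm = 2·10 + 4·14 = 76°C, outside 59–75°C ✗ — fails.
Candidate 2 (23 nt, A=8 T=6 G=4 C=5): 3' end GTA has 1 G/C ✓; length 23 ✓; Tm = 2·14 + 4·9 = 64°C ✓ — passes.
Candidate 3 (19 nt, A=6 T=6 G=2 C=5): 3' end CTC has 2 G/C ✓; length 19 ✓; Tm = 2·12 + 4·7 = 52°C, outside 59–75°C ✗ — fails.
Candidate 4 (21 nt, A=3 T=4 G=5 C=9): 3' end CCT has 2 G/C ✓; length 21 ✓; Tm = 2·7 + 4·14 = 70°C ✓ — passes.
Candidate 5 (24 nt, A=6 T=5 G=9 C=4): 3' end AGT has 1 G/C ✓; length 24, outside 18–23 ✗; Tm = 2·11 + 4·13 = 74°C ✓ — fails.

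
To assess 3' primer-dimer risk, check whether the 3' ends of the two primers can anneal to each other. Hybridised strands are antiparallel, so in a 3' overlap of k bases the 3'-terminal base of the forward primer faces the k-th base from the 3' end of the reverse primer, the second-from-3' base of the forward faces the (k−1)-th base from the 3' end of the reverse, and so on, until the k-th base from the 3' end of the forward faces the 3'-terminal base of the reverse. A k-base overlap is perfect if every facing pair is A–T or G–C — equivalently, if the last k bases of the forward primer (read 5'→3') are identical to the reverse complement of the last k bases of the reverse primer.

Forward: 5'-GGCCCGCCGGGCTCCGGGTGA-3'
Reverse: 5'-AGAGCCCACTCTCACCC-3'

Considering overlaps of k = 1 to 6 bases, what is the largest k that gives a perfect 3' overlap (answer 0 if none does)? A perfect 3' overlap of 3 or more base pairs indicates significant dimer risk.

Last 6 bases (5'→3') — forward …GGGTGA, reverse …TCACCC.
Reverse complement of the reverse primer's last 6 bases: GGGTGA; its first k bases are the reverse complement of the reverse primer's last k bases, so a perfect k-base overlap needs the forward primer's last k bases to equal them.
Comparing (forward last k vs required): k=1: A vs G ✗; k=2: GA vs GG ✗; k=3: TGA vs GGG ✗; k=4: GTGA vs GGGT ✗; k=5: GGTGA vs GGGTG ✗; k=6: GGGTGA vs GGGTGA ✓.
Only k = 6 is perfect, so the longest perfect 3' overlap is 6.

Longest perfect overlap: 6 complementary base pairs; significant dimer risk (threshold 3).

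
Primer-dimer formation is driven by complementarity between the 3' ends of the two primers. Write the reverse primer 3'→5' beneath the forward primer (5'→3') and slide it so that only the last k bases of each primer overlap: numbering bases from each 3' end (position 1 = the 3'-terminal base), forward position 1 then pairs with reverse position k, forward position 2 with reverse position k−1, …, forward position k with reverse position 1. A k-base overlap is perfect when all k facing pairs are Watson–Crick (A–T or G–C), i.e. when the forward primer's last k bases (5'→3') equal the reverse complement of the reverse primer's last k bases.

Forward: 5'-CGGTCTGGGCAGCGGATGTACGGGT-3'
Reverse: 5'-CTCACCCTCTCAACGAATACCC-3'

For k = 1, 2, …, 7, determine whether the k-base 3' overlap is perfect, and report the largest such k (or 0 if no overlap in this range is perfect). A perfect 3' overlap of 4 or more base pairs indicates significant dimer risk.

Last 7 bases (5'→3') — forward …TACGGGT, reverse …AATACCC.
Reverse complement of the reverse primer's last 7 bases: GGGTATT; its first k bases are the reverse complement of the reverse primer's last k bases, so a perfect k-base overlap needs the forward primer's last k bases to equal them.
Comparing (forward last k vs required): k=1: T vs G ✗; k=2: GT vs GG ✗; k=3: GGT vs GGG ✗; k=4: GGGT vs GGGT ✓; k=5: CGGGT vs GGGTA ✗; k=6: ACGGGT vs GGGTAT ✗; k=7: TACGGGT vs GGGTATT ✗.
Only k = 4 is perfect, so the longest perfect 3' overlap is 4.

Longest perfect overlap: 4 complementary base pairs; significant dimer risk (threshold 4).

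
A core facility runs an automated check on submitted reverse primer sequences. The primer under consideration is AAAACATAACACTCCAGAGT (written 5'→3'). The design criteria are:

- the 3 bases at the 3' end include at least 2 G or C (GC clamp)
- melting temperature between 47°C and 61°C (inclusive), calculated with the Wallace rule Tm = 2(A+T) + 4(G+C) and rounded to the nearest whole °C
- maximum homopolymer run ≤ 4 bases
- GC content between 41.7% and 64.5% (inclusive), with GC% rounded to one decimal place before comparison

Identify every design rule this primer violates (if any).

Fails: GC clamp, GC content.

Base counts: A=10, T=3, G=2, C=5 (length 20).
GC clamp: 3' end AGT has 1 G/C, need ≥2 ✗
Tm: Tm = 2·13 + 4·7 = 54°C ✓
homopolymer run: longest run = 4 ✓
GC content: GC 7/20 = 35.0%, outside 41.7–64.5% ✗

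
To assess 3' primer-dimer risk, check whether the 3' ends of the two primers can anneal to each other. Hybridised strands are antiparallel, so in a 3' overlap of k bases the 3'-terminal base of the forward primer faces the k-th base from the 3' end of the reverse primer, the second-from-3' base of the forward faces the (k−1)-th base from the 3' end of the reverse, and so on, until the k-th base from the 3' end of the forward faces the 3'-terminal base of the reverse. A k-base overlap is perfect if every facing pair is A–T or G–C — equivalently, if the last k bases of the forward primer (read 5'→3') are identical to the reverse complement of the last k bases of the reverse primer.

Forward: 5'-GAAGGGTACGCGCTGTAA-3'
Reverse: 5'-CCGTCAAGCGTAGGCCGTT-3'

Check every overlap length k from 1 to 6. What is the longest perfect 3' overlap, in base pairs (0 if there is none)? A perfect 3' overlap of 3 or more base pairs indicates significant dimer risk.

Longest perfect overlap: 2 complementary base pairs; below the dimer-risk threshold (threshold 3).

Last 6 bases (5'→3') — forward …CTGTAA, reverse …GCCGTT.
Reverse complement of the reverse primer's last 6 bases: AACGGC; its first k bases are the reverse complement of the reverse primer's last k bases, so a perfect k-base overlap needs the forward primer's last k bases to equal them.
Comparing (forward last k vs required): k=1: A vs A ✓; k=2: AA vs AA ✓; k=3: TAA vs AAC ✗; k=4: GTAA vs AACG ✗; k=5: TGTAA vs AACGG ✗; k=6: CTGTAA vs AACGGC ✗.
Perfect overlaps at k = 1, 2; the largest is 2.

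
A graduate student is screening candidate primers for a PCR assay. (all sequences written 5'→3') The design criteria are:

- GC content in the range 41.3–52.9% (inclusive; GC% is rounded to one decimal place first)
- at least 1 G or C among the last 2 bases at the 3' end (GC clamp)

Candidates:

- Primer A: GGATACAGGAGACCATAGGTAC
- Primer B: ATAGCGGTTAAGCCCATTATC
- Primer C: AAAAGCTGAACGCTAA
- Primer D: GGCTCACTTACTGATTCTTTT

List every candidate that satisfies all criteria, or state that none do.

Primer A (22 nt, A=8 T=3 G=7 C=4): GC 11/22 = 50.0% ✓; 3' end AC has 1 G/C ✓ — passes.
Primer B (21 nt, A=6 T=6 G=4 C=5): GC 9/21 = 42.9% ✓; 3' end TC has 1 G/C ✓ — passes.
Primer C (16 nt, A=8 T=2 G=3 C=3): GC 6/16 = 37.5%, outside 41.3–52.9% ✗; 3' end AA has 0 G/C, need ≥1 ✗ — fails.
Primer D (21 nt, A=3 T=10 G=3 C=5): GC 8/21 = 38.1%, outside 41.3–52.9% ✗; 3' end TT has 0 G/C, need ≥1 ✗ — fails.

Primer A and Primer B.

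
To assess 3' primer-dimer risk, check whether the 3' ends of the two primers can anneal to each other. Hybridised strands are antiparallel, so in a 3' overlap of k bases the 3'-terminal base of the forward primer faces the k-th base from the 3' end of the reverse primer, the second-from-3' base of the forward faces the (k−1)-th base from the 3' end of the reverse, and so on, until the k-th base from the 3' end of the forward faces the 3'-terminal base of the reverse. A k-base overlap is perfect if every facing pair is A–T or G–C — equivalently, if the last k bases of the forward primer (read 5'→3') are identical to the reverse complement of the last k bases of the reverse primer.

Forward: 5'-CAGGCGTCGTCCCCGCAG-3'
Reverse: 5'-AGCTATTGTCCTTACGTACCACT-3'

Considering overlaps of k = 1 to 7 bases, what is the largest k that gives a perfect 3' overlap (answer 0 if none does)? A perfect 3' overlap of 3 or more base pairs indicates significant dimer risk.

Last 7 bases (5'→3') — forward …CCCGCAG, reverse …TACCACT.
Reverse complement of the reverse primer's last 7 bases: AGTGGTA; its first k bases are the reverse complement of the reverse primer's last k bases, so a perfect k-base overlap needs the forward primer's last k bases to equal them.
Comparing (forward last k vs required): k=1: G vs A ✗; k=2: AG vs AG ✓; k=3: CAG vs AGT ✗; k=4: GCAG vs AGTG ✗; k=5: CGCAG vs AGTGG ✗; k=6: CCGCAG vs AGTGGT ✗; k=7: CCCGCAG vs AGTGGTA ✗.
Only k = 2 is perfect, so the longest perfect 3' overlap is 2.

Longest perfect overlap: 2 complementary base pairs; below the dimer-risk threshold (threshold 3).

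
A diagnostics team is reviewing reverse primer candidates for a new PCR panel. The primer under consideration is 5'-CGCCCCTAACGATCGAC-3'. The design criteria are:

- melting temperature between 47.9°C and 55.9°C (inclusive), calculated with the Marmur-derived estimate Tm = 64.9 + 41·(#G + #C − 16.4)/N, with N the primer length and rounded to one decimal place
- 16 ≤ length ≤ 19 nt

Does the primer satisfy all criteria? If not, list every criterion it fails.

Base counts: A=4, T=2, G=3, C=8 (length 17).
Tm: Tm = 64.9 + 41·(11 − 16.4)/17 = 51.9°C ✓
length: length 17 ✓

Meets all criteria.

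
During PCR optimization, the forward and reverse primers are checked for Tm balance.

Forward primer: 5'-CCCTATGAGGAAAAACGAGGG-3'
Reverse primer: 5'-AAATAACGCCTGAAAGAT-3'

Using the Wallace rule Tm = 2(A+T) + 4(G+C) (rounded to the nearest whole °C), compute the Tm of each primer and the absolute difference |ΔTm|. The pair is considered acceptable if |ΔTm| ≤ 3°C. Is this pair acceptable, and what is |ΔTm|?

|ΔTm| = 16°C; the pair is not acceptable.

Forward: A=8 T=2 G=7 C=4 → Tm = 2·10 + 4·11 = 64°C.
Reverse: A=9 T=3 G=3 C=3 → Tm = 2·12 + 4·6 = 48°C.
|ΔTm| = |64 − 48| = 16°C, > 3°C.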